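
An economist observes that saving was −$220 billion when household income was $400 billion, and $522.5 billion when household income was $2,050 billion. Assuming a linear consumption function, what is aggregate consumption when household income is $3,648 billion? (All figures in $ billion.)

MPS = ΔS/ΔY = (522.5 − (-220))/(2050 − 400) = 742.5/1650 = 0.45
MPC = 1 − MPS = 0.55
Autonomous saving = -220 − 0.45(400) = -400, so a = 400
C = 400 + 0.55(3648) = 400 + 2006.4 = 2406.4

C = 2406.4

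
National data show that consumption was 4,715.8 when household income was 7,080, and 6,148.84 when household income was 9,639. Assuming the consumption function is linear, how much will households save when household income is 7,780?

MPC = (6148.84 − 4715.8)/(9639 − 7080) = 1433.04/2559 = 0.56
a = 4715.8 − 0.56(7080) = 4715.8 − 3964.8 = 751
C = 751 + 0.56(7780) = 5107.8
S = 7780 − 5107.8 = 2672.2

S = 2672.2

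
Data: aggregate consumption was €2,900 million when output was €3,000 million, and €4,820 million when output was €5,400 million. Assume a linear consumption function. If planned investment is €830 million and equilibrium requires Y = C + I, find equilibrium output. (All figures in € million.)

Y = 6650

MPC = (4820 − 2900)/(5400 − 3000) = 1920/2400 = 0.8
a = 2900 − 0.8(3000) = 500
Equilibrium: Y = 500 + 0.8Y + 830
0.2Y = 1330, so Y = 1330/0.2 = 6650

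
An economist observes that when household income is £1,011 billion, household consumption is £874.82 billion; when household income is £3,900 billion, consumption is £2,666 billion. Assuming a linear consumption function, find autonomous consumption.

MPC = ΔC/ΔY = (2666 − 874.82)/(3900 − 1011) = 1791.18/2889 = 0.62
a = C − MPC·Y = 874.82 − 0.62(1011) = 874.82 − 626.82 = 248

a = 248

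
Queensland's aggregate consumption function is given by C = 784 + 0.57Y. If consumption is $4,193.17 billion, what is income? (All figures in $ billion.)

784 + 0.57Y = 4193.17
0.57Y = 3409.17, so Y = 3409.17/0.57 = 5981

Y = 5981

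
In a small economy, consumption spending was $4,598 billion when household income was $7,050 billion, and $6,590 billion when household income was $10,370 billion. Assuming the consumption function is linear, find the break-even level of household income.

Y = 920

MPC = (6590 − 4598)/(10370 − 7050) = 1992/3320 = 0.6
a = 4598 − 0.6(7050) = 4598 − 4230 = 368
Break-even: Y = a/(1−MPC) = 368/0.4 = 920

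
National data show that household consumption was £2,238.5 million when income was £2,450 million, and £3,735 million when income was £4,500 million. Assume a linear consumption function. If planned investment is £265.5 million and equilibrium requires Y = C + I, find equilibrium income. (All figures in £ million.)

Y = 2650

MPC = (3735 − 2238.5)/(4500 − 2450) = 1496.5/2050 = 0.73
a = 2238.5 − 0.73(2450) = 450
Equilibrium: Y = 450 + 0.73Y + 265.5
0.27Y = 715.5, so Y = 715.5/0.27 = 2650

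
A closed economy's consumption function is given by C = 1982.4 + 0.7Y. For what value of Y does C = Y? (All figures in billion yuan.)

Y = 6608

At break-even, C = Y: 1982.4 + 0.7Y = Y
0.3Y = 1982.4, so Y = 1982.4/0.3 = 6608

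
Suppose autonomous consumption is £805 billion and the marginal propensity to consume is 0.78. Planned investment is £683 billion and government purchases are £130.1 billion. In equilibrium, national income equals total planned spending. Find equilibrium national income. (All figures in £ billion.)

Y = C + I + G = 805 + 0.78Y + 683 + 130.1
Y − 0.78Y = 1618.1
0.22Y = 1618.1, so Y = 1618.1/0.22 = 7355

Y = 7355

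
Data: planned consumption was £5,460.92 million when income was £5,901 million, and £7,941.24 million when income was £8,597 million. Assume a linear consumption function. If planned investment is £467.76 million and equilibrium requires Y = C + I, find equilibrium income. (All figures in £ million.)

MPC = (7941.24 − 5460.92)/(8597 − 5901) = 2480.32/2696 = 0.92
a = 5460.92 − 0.92(5901) = 32
Equilibrium: Y = 32 + 0.92Y + 467.76
0.08Y = 499.76, so Y = 499.76/0.08 = 6247

Y = 6247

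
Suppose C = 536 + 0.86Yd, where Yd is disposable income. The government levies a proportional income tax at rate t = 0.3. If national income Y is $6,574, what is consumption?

Yd = (1 − 0.3)(6574) = 0.7(6574) = 4601.8
C = 536 + 0.86(4601.8) = 536 + 3957.548 = 4493.548

C = 4493.548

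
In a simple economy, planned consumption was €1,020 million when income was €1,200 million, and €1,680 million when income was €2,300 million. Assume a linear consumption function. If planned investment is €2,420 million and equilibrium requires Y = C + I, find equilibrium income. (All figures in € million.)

MPC = (1680 − 1020)/(2300 − 1200) = 660/1100 = 0.6
a = 1020 − 0.6(1200) = 300
Equilibrium: Y = 300 + 0.6Y + 2420
0.4Y = 2720, so Y = 2720/0.4 = 6800

Y = 6800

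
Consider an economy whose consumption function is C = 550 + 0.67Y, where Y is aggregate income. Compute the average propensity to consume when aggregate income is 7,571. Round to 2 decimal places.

APC = 0.74

C = 550 + 0.67(7571) = 5622.57
APC = C/Y = 5622.57/7571 = 0.74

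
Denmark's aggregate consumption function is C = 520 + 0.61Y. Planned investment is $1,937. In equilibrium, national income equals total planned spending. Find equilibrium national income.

Y = C + I = 520 + 0.61Y + 1937
Y − 0.61Y = 2457
0.39Y = 2457, so Y = 2457/0.39 = 6300

Y = 6300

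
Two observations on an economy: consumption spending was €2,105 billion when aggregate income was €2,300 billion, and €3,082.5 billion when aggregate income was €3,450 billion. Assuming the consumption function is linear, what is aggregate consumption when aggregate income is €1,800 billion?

MPC = (3082.5 − 2105)/(3450 − 2300) = 977.5/1150 = 0.85
a = 2105 − 0.85(2300) = 2105 − 1955 = 150
C = 150 + 0.85(1800) = 150 + 1530 = 1680

C = 1680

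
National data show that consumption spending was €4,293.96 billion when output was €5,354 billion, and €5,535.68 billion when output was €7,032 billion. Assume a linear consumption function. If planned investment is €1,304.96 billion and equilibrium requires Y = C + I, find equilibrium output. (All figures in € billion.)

MPC = (5535.68 − 4293.96)/(7032 − 5354) = 1241.72/1678 = 0.74
a = 4293.96 − 0.74(5354) = 332
Equilibrium: Y = 332 + 0.74Y + 1304.96
0.26Y = 1636.96, so Y = 1636.96/0.26 = 6296

Y = 6296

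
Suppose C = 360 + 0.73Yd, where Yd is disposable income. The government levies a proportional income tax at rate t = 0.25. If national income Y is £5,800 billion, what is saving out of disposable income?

S = 814.5

Yd = (1 − 0.25)(5800) = 0.75(5800) = 4350
C = 360 + 0.73(4350) = 360 + 3175.5 = 3535.5
S = Yd − C = 4350 − 3535.5 = 814.5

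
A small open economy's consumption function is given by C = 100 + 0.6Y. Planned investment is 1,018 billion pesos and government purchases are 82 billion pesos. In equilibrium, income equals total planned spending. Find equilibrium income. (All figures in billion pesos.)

Y = 3000

Y = C + I + G = 100 + 0.6Y + 1018 + 82
Y − 0.6Y = 1200
0.4Y = 1200, so Y = 1200/0.4 = 3000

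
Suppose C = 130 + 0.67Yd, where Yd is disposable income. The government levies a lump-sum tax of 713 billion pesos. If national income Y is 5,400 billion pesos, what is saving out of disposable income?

S = 1416.71

Yd = Y − T = 5400 − 713 = 4687
C = 130 + 0.67(4687) = 130 + 3140.29 = 3270.29
S = Yd − C = 4687 − 3270.29 = 1416.71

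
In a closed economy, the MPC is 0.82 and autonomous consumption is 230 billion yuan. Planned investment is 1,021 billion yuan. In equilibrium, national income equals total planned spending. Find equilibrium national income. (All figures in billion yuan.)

Y = C + I = 230 + 0.82Y + 1021
Y − 0.82Y = 1251
0.18Y = 1251, so Y = 1251/0.18 = 6950

Y = 6950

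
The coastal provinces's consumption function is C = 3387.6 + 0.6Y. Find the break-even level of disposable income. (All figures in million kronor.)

At break-even, C = Y: 3387.6 + 0.6Y = Y
0.4Y = 3387.6, so Y = 3387.6/0.4 = 8469

Y = 8469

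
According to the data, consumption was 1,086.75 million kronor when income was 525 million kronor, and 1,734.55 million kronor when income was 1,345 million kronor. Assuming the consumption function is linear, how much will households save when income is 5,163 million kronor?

MPC = (1734.55 − 1086.75)/(1345 − 525) = 647.8/820 = 0.79
a = 1086.75 − 0.79(525) = 1086.75 − 414.75 = 672
C = 672 + 0.79(5163) = 4750.77
S = 5163 − 4750.77 = 412.23

S = 412.23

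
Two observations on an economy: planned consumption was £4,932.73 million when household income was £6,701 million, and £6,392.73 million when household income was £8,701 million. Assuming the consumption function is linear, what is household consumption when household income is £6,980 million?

MPC = (6392.73 − 4932.73)/(8701 − 6701) = 1460/2000 = 0.73
a = 4932.73 − 0.73(6701) = 4932.73 − 4891.73 = 41
C = 41 + 0.73(6980) = 41 + 5095.4 = 5136.4

C = 5136.4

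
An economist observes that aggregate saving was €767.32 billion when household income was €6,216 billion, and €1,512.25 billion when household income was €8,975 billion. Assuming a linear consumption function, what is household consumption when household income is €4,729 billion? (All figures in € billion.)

MPS = ΔS/ΔY = (1512.25 − 767.32)/(8975 − 6216) = 744.93/2759 = 0.27
MPC = 1 − MPS = 0.73
Autonomous saving = 767.32 − 0.27(6216) = -911, so a = 911
C = 911 + 0.73(4729) = 911 + 3452.17 = 4363.17

C = 4363.17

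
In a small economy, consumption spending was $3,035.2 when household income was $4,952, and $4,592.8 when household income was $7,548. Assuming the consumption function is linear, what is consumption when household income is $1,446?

MPC = (4592.8 − 3035.2)/(7548 − 4952) = 1557.6/2596 = 0.6
a = 3035.2 − 0.6(4952) = 3035.2 − 2971.2 = 64
C = 64 + 0.6(1446) = 64 + 867.6 = 931.6

C = 931.6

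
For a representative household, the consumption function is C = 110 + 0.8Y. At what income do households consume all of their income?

Y = 550

At break-even, C = Y: 110 + 0.8Y = Y
0.2Y = 110, so Y = 110/0.2 = 550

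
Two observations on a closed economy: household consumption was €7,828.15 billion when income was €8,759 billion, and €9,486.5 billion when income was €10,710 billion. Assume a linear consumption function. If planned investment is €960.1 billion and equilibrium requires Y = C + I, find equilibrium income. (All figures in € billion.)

MPC = (9486.5 − 7828.15)/(10710 − 8759) = 1658.35/1951 = 0.85
a = 7828.15 − 0.85(8759) = 383
Equilibrium: Y = 383 + 0.85Y + 960.1
0.15Y = 1343.1, so Y = 1343.1/0.15 = 8954

Y = 8954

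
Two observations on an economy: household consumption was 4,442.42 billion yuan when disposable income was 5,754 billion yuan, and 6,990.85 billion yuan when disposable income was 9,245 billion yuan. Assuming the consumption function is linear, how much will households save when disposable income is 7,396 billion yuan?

S = 1754.92

MPC = (6990.85 − 4442.42)/(9245 − 5754) = 2548.43/3491 = 0.73
a = 4442.42 − 0.73(5754) = 4442.42 − 4200.42 = 242
C = 242 + 0.73(7396) = 5641.08
S = 7396 − 5641.08 = 1754.92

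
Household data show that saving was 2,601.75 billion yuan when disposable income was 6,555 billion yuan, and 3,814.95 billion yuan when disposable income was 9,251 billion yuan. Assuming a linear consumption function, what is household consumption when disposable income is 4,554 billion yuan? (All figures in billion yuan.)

C = 2852.7

MPS = ΔS/ΔY = (3814.95 − 2601.75)/(9251 − 6555) = 1213.2/2696 = 0.45
MPC = 1 − MPS = 0.55
Autonomous saving = 2601.75 − 0.45(6555) = -348, so a = 348
C = 348 + 0.55(4554) = 348 + 2504.7 = 2852.7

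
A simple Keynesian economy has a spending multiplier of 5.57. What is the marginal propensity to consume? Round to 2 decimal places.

MPC = 0.82

k = 1/(1 − MPC), so 1 − MPC = 1/k = 1/5.57 = 0.1795
MPC = 1 − 0.1795 = 0.82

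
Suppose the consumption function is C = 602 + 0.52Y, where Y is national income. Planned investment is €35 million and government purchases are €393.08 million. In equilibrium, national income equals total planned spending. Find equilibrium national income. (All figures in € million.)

Y = C + I + G = 602 + 0.52Y + 35 + 393.08
Y − 0.52Y = 1030.08
0.48Y = 1030.08, so Y = 1030.08/0.48 = 2146

Y = 2146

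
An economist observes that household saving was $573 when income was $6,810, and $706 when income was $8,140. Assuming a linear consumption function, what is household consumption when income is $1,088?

C = 1087.2

MPS = ΔS/ΔY = (706 − 573)/(8140 − 6810) = 133/1330 = 0.1
MPC = 1 − MPS = 0.9
Autonomous saving = 573 − 0.1(6810) = -108, so a = 108
C = 108 + 0.9(1088) = 108 + 979.2 = 1087.2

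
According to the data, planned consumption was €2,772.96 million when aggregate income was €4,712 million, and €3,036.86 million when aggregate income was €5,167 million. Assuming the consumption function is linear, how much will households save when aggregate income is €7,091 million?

S = 2938.22

MPC = (3036.86 − 2772.96)/(5167 − 4712) = 263.9/455 = 0.58
a = 2772.96 − 0.58(4712) = 2772.96 − 2732.96 = 40
C = 40 + 0.58(7091) = 4152.78
S = 7091 − 4152.78 = 2938.22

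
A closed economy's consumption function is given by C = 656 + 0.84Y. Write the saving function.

S = Y − C = Y − (656 + 0.84Y) = -656 + (1 − 0.84)Y

S = -656 + 0.16Y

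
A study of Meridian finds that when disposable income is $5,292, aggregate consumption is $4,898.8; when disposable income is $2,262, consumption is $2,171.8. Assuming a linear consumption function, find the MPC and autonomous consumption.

MPC = 0.9; a = 136

MPC = ΔC/ΔY = (4898.8 − 2171.8)/(5292 − 2262) = 2727/3030 = 0.9
a = C − MPC·Y = 2171.8 − 0.9(2262) = 2171.8 − 2035.8 = 136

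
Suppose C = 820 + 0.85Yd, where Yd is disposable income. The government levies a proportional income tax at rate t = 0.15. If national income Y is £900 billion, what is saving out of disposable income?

S = -705.25

Yd = (1 − 0.15)(900) = 0.85(900) = 765
C = 820 + 0.85(765) = 820 + 650.25 = 1470.25
S = Yd − C = 765 − 1470.25 = -705.25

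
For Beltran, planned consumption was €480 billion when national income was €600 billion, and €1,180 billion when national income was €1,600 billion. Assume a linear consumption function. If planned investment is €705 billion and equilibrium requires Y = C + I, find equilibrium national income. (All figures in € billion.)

Y = 2550

MPC = (1180 − 480)/(1600 − 600) = 700/1000 = 0.7
a = 480 − 0.7(600) = 60
Equilibrium: Y = 60 + 0.7Y + 705
0.3Y = 765, so Y = 765/0.3 = 2550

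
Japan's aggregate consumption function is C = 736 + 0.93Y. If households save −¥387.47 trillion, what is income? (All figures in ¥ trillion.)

Y = 4979

S = Y − C = -736 + 0.07Y
-736 + 0.07Y = -387.47, so 0.07Y = 348.53 and Y = 4979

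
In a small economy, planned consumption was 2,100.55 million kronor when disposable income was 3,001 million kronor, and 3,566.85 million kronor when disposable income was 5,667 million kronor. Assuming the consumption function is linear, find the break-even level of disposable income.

Y = 1000

MPC = (3566.85 − 2100.55)/(5667 − 3001) = 1466.3/2666 = 0.55
a = 2100.55 − 0.55(3001) = 2100.55 − 1650.55 = 450
Break-even: Y = a/(1−MPC) = 450/0.45 = 1000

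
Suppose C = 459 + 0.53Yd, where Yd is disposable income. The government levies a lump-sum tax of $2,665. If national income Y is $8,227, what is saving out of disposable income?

S = 2155.14

Yd = Y − T = 8227 − 2665 = 5562
C = 459 + 0.53(5562) = 459 + 2947.86 = 3406.86
S = Yd − C = 5562 − 3406.86 = 2155.14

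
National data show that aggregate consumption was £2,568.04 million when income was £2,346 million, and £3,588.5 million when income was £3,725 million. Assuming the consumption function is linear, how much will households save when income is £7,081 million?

MPC = (3588.5 − 2568.04)/(3725 − 2346) = 1020.46/1379 = 0.74
a = 2568.04 − 0.74(2346) = 2568.04 − 1736.04 = 832
C = 832 + 0.74(7081) = 6071.94
S = 7081 − 6071.94 = 1009.06

S = 1009.06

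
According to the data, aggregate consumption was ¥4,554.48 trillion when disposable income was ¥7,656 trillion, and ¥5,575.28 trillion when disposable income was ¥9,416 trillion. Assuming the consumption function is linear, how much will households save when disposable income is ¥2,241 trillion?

S = 827.22

MPC = (5575.28 − 4554.48)/(9416 − 7656) = 1020.8/1760 = 0.58
a = 4554.48 − 0.58(7656) = 4554.48 − 4440.48 = 114
C = 114 + 0.58(2241) = 1413.78
S = 2241 − 1413.78 = 827.22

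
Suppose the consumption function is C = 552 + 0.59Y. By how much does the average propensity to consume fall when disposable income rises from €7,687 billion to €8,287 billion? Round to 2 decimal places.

ΔAPC = 0.01

At Y = 7687: C = 552 + 0.59(7687) = 5087.33, APC = 5087.33/7687 = 0.662
At Y = 8287: C = 5441.33, APC = 5441.33/8287 = 0.657
Fall in APC = 0.662 − 0.657 = 0.005 ≈ 0.01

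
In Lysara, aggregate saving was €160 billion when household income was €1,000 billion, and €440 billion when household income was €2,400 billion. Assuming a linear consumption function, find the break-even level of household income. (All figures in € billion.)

MPS = ΔS/ΔY = (440 − 160)/(2400 − 1000) = 280/1400 = 0.2
MPC = 1 − MPS = 0.8
From S(1000) = 160: −a + 0.2(1000) = 160, so a = 200 − 160 = 40
Break-even (S = 0): Y = a/MPS = 40/0.2 = 200

Y = 200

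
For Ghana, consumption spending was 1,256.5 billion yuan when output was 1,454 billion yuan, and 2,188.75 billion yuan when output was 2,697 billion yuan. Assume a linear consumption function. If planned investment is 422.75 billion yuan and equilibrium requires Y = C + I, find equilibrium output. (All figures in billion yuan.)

Y = 2355

MPC = (2188.75 − 1256.5)/(2697 − 1454) = 932.25/1243 = 0.75
a = 1256.5 − 0.75(1454) = 166
Equilibrium: Y = 166 + 0.75Y + 422.75
0.25Y = 588.75, so Y = 588.75/0.25 = 2355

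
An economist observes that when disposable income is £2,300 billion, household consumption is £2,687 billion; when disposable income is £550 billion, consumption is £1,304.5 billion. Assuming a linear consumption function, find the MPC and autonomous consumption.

MPC = ΔC/ΔY = (2687 − 1304.5)/(2300 − 550) = 1382.5/1750 = 0.79
a = C − MPC·Y = 1304.5 − 0.79(550) = 1304.5 − 434.5 = 870

MPC = 0.79; a = 870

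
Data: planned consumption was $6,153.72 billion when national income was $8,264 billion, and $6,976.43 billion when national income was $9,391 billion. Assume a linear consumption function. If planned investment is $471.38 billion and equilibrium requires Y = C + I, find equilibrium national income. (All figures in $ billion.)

MPC = (6976.43 − 6153.72)/(9391 − 8264) = 822.71/1127 = 0.73
a = 6153.72 − 0.73(8264) = 121
Equilibrium: Y = 121 + 0.73Y + 471.38
0.27Y = 592.38, so Y = 592.38/0.27 = 2194

Y = 2194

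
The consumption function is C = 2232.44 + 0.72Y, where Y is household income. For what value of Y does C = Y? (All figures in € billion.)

Y = 7973

At break-even, C = Y: 2232.44 + 0.72Y = Y
0.28Y = 2232.44, so Y = 2232.44/0.28 = 7973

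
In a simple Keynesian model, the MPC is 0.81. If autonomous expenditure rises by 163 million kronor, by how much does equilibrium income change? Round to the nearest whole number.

ΔY ≈ 858

The multiplier is 1/(1 − MPC) = 1/0.19.
ΔY = 163/0.19 = 857.89 ≈ 858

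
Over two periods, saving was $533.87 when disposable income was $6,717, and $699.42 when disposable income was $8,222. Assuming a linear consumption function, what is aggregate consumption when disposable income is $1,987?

C = 1973.43

MPS = ΔS/ΔY = (699.42 − 533.87)/(8222 − 6717) = 165.55/1505 = 0.11
MPC = 1 − MPS = 0.89
Autonomous saving = 533.87 − 0.11(6717) = -205, so a = 205
C = 205 + 0.89(1987) = 205 + 1768.43 = 1973.43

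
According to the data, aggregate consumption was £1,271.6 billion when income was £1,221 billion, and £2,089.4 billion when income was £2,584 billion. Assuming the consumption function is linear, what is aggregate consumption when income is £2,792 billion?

MPC = (2089.4 − 1271.6)/(2584 − 1221) = 817.8/1363 = 0.6
a = 1271.6 − 0.6(1221) = 1271.6 − 732.6 = 539
C = 539 + 0.6(2792) = 539 + 1675.2 = 2214.2

C = 2214.2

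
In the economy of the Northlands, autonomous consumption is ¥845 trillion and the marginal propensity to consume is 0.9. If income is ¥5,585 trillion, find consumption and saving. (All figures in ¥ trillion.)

C = 845 + 0.9(5585) = 845 + 5026.5 = 5871.5
S = Y − C = 5585 − 5871.5 = -286.5

C = 5871.5; S = -286.5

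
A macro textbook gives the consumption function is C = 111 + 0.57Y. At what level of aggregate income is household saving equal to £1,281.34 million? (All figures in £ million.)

S = Y − C = -111 + 0.43Y
-111 + 0.43Y = 1281.34, so 0.43Y = 1392.34 and Y = 3238

Y = 3238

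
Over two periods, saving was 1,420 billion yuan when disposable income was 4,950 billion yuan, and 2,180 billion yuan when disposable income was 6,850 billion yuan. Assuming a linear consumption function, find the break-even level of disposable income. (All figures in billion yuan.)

Y = 1400

MPS = ΔS/ΔY = (2180 − 1420)/(6850 − 4950) = 760/1900 = 0.4
MPC = 1 − MPS = 0.6
From S(4950) = 1420: −a + 0.4(4950) = 1420, so a = 1980 − 1420 = 560
Break-even (S = 0): Y = a/MPS = 560/0.4 = 1400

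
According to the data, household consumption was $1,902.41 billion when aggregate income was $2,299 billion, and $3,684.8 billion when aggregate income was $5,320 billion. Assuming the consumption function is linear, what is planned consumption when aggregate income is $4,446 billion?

MPC = (3684.8 − 1902.41)/(5320 − 2299) = 1782.39/3021 = 0.59
a = 1902.41 − 0.59(2299) = 1902.41 − 1356.41 = 546
C = 546 + 0.59(4446) = 546 + 2623.14 = 3169.14

C = 3169.14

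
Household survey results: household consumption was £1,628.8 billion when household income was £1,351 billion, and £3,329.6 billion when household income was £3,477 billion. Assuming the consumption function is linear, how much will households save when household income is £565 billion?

MPC = (3329.6 − 1628.8)/(3477 − 1351) = 1700.8/2126 = 0.8
a = 1628.8 − 0.8(1351) = 1628.8 − 1080.8 = 548
C = 548 + 0.8(565) = 1000
S = 565 − 1000 = -435

S = -435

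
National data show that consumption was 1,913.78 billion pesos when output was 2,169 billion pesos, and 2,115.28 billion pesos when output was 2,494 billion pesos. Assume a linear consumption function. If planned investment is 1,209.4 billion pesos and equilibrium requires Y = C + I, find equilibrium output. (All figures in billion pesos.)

Y = 4680

MPC = (2115.28 − 1913.78)/(2494 − 2169) = 201.5/325 = 0.62
a = 1913.78 − 0.62(2169) = 569
Equilibrium: Y = 569 + 0.62Y + 1209.4
0.38Y = 1778.4, so Y = 1778.4/0.38 = 4680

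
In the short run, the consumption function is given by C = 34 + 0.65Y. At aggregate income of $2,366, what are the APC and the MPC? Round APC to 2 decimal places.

MPC = 0.65 (the slope of the consumption function)
C = 34 + 0.65(2366) = 1571.9, so APC = 1571.9/2366 = 0.66

APC = 0.66; MPC = 0.65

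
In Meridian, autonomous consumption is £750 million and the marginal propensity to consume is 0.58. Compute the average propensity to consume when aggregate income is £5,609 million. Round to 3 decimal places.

APC = 0.714

C = 750 + 0.58(5609) = 4003.22
APC = C/Y = 4003.22/5609 = 0.714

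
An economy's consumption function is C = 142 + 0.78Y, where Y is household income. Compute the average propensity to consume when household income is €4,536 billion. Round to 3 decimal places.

APC = 0.811

C = 142 + 0.78(4536) = 3680.08
APC = C/Y = 3680.08/4536 = 0.811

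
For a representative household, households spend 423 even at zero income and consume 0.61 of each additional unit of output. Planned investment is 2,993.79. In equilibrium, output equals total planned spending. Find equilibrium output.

Y = C + I = 423 + 0.61Y + 2993.79
Y − 0.61Y = 3416.79
0.39Y = 3416.79, so Y = 3416.79/0.39 = 8761

Y = 8761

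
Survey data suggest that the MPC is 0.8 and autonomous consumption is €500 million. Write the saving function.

S = Y − C = Y − (500 + 0.8Y) = -500 + (1 − 0.8)Y

S = -500 + 0.2Y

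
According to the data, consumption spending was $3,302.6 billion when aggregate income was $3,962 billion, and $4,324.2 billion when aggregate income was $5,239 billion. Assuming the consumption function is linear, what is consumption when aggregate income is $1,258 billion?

C = 1139.4

MPC = (4324.2 − 3302.6)/(5239 − 3962) = 1021.6/1277 = 0.8
a = 3302.6 − 0.8(3962) = 3302.6 − 3169.6 = 133
C = 133 + 0.8(1258) = 133 + 1006.4 = 1139.4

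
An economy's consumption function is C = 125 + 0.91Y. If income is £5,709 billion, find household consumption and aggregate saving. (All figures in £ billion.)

C = 5320.19; S = 388.81

C = 125 + 0.91(5709) = 125 + 5195.19 = 5320.19
S = Y − C = 5709 − 5320.19 = 388.81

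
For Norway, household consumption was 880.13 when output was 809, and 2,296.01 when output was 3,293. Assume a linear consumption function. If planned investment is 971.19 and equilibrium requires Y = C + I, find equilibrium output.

MPC = (2296.01 − 880.13)/(3293 − 809) = 1415.88/2484 = 0.57
a = 880.13 − 0.57(809) = 419
Equilibrium: Y = 419 + 0.57Y + 971.19
0.43Y = 1390.19, so Y = 1390.19/0.43 = 3233

Y = 3233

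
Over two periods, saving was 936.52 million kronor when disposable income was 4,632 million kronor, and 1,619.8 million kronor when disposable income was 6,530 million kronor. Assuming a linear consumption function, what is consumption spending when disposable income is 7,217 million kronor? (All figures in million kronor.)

C = 5349.88

MPS = ΔS/ΔY = (1619.8 − 936.52)/(6530 − 4632) = 683.28/1898 = 0.36
MPC = 1 − MPS = 0.64
Autonomous saving = 936.52 − 0.36(4632) = -731, so a = 731
C = 731 + 0.64(7217) = 731 + 4618.88 = 5349.88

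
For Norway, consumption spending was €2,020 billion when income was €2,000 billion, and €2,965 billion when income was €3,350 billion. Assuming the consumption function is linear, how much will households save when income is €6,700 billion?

MPC = (2965 − 2020)/(3350 − 2000) = 945/1350 = 0.7
a = 2020 − 0.7(2000) = 2020 − 1400 = 620
C = 620 + 0.7(6700) = 5310
S = 6700 − 5310 = 1390

S = 1390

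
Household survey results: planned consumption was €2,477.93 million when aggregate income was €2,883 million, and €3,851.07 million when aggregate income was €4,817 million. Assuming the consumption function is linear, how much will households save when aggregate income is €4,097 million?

MPC = (3851.07 − 2477.93)/(4817 − 2883) = 1373.14/1934 = 0.71
a = 2477.93 − 0.71(2883) = 2477.93 − 2046.93 = 431
C = 431 + 0.71(4097) = 3339.87
S = 4097 − 3339.87 = 757.13

S = 757.13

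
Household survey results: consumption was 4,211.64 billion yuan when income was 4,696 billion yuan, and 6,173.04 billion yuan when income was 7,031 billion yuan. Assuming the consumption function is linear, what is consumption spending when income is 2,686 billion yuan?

MPC = (6173.04 − 4211.64)/(7031 − 4696) = 1961.4/2335 = 0.84
a = 4211.64 − 0.84(4696) = 4211.64 − 3944.64 = 267
C = 267 + 0.84(2686) = 267 + 2256.24 = 2523.24

C = 2523.24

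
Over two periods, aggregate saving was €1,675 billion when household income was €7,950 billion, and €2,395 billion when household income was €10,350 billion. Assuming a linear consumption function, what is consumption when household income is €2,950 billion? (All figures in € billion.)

C = 2775

MPS = ΔS/ΔY = (2395 − 1675)/(10350 − 7950) = 720/2400 = 0.3
MPC = 1 − MPS = 0.7
Autonomous saving = 1675 − 0.3(7950) = -710, so a = 710
C = 710 + 0.7(2950) = 710 + 2065 = 2775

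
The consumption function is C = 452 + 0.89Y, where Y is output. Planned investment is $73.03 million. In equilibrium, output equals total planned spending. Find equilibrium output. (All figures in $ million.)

Y = 4773

Y = C + I = 452 + 0.89Y + 73.03
Y − 0.89Y = 525.03
0.11Y = 525.03, so Y = 525.03/0.11 = 4773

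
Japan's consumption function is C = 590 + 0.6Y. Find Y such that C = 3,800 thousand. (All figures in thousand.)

590 + 0.6Y = 3800
0.6Y = 3210, so Y = 3210/0.6 = 5350

Y = 5350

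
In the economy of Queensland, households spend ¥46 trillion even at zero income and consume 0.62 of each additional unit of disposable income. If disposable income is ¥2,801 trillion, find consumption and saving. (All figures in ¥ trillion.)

C = 1782.62; S = 1018.38

C = 46 + 0.62(2801) = 46 + 1736.62 = 1782.62
S = Y − C = 2801 − 1782.62 = 1018.38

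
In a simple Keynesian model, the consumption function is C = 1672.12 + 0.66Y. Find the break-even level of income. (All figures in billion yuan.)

At break-even, C = Y: 1672.12 + 0.66Y = Y
0.34Y = 1672.12, so Y = 1672.12/0.34 = 4918

Y = 4918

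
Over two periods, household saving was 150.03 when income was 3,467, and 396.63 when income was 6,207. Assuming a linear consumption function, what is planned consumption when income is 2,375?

C = 2323.25

MPS = ΔS/ΔY = (396.63 − 150.03)/(6207 − 3467) = 246.6/2740 = 0.09
MPC = 1 − MPS = 0.91
Autonomous saving = 150.03 − 0.09(3467) = -162, so a = 162
C = 162 + 0.91(2375) = 162 + 2161.25 = 2323.25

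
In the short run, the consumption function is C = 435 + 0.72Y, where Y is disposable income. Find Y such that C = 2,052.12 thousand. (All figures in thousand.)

Y = 2246

435 + 0.72Y = 2052.12
0.72Y = 1617.12, so Y = 1617.12/0.72 = 2246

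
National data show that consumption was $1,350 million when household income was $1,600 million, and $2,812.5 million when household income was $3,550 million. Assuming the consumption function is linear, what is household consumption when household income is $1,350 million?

C = 1162.5

MPC = (2812.5 − 1350)/(3550 − 1600) = 1462.5/1950 = 0.75
a = 1350 − 0.75(1600) = 1350 − 1200 = 150
C = 150 + 0.75(1350) = 150 + 1012.5 = 1162.5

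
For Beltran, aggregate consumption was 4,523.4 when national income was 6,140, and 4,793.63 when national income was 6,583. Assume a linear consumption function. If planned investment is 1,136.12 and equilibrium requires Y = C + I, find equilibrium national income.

MPC = (4793.63 − 4523.4)/(6583 − 6140) = 270.23/443 = 0.61
a = 4523.4 − 0.61(6140) = 778
Equilibrium: Y = 778 + 0.61Y + 1136.12
0.39Y = 1914.12, so Y = 1914.12/0.39 = 4908

Y = 4908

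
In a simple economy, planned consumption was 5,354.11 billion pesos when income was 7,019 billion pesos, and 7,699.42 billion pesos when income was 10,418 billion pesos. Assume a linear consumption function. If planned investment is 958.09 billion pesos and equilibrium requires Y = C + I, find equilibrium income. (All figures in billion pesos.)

MPC = (7699.42 − 5354.11)/(10418 − 7019) = 2345.31/3399 = 0.69
a = 5354.11 − 0.69(7019) = 511
Equilibrium: Y = 511 + 0.69Y + 958.09
0.31Y = 1469.09, so Y = 1469.09/0.31 = 4739

Y = 4739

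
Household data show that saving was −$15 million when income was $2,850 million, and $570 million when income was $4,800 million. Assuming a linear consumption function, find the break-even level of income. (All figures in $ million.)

Y = 2900

MPS = ΔS/ΔY = (570 − (-15))/(4800 − 2850) = 585/1950 = 0.3
MPC = 1 − MPS = 0.7
From S(2850) = -15: −a + 0.3(2850) = -15, so a = 855 − (-15) = 870
Break-even (S = 0): Y = a/MPS = 870/0.3 = 2900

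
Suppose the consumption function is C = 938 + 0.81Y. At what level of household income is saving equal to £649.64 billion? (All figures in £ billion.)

Y = 8356

S = Y − C = -938 + 0.19Y
-938 + 0.19Y = 649.64, so 0.19Y = 1587.64 and Y = 8356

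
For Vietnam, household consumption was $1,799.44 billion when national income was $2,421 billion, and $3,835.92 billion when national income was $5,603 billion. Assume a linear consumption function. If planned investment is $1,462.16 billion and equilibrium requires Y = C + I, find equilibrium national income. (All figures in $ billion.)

MPC = (3835.92 − 1799.44)/(5603 − 2421) = 2036.48/3182 = 0.64
a = 1799.44 − 0.64(2421) = 250
Equilibrium: Y = 250 + 0.64Y + 1462.16
0.36Y = 1712.16, so Y = 1712.16/0.36 = 4756

Y = 4756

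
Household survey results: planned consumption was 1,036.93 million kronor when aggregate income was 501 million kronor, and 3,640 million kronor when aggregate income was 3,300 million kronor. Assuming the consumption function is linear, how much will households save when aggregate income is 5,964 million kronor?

S = -153.52

MPC = (3640 − 1036.93)/(3300 − 501) = 2603.07/2799 = 0.93
a = 1036.93 − 0.93(501) = 1036.93 − 465.93 = 571
C = 571 + 0.93(5964) = 6117.52
S = 5964 − 6117.52 = -153.52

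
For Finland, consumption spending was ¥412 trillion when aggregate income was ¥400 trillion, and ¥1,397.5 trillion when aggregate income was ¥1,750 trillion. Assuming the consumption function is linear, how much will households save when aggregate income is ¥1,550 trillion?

MPC = (1397.5 − 412)/(1750 − 400) = 985.5/1350 = 0.73
a = 412 − 0.73(400) = 412 − 292 = 120
C = 120 + 0.73(1550) = 1251.5
S = 1550 − 1251.5 = 298.5

S = 298.5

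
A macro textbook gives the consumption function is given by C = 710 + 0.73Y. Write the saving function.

S = -710 + 0.27Y

S = Y − C = Y − (710 + 0.73Y) = -710 + (1 − 0.73)Y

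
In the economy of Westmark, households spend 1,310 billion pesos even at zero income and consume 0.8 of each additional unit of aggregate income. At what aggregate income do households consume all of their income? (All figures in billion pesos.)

Y = 6550

At break-even, C = Y: 1310 + 0.8Y = Y
0.2Y = 1310, so Y = 1310/0.2 = 6550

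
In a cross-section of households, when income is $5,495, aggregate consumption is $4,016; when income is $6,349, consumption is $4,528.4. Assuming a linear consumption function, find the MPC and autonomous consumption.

MPC = 0.6; a = 719

MPC = ΔC/ΔY = (4528.4 − 4016)/(6349 − 5495) = 512.4/854 = 0.6
a = C − MPC·Y = 4016 − 0.6(5495) = 4016 − 3297 = 719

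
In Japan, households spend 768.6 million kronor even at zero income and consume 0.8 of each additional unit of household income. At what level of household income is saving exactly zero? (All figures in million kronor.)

At break-even, C = Y: 768.6 + 0.8Y = Y
0.2Y = 768.6, so Y = 768.6/0.2 = 3843

Y = 3843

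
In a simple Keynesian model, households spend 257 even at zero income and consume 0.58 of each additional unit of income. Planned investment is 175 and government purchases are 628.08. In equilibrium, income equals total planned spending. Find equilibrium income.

Y = 2524

Y = C + I + G = 257 + 0.58Y + 175 + 628.08
Y − 0.58Y = 1060.08
0.42Y = 1060.08, so Y = 1060.08/0.42 = 2524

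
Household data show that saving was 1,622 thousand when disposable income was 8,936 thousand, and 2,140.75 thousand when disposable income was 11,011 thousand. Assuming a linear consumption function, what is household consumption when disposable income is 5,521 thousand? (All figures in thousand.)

MPS = ΔS/ΔY = (2140.75 − 1622)/(11011 − 8936) = 518.75/2075 = 0.25
MPC = 1 − MPS = 0.75
Autonomous saving = 1622 − 0.25(8936) = -612, so a = 612
C = 612 + 0.75(5521) = 612 + 4140.75 = 4752.75

C = 4752.75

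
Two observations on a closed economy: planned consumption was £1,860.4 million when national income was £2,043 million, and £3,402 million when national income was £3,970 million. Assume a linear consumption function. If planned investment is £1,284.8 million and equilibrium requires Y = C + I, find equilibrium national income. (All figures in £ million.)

MPC = (3402 − 1860.4)/(3970 − 2043) = 1541.6/1927 = 0.8
a = 1860.4 − 0.8(2043) = 226
Equilibrium: Y = 226 + 0.8Y + 1284.8
0.2Y = 1510.8, so Y = 1510.8/0.2 = 7554

Y = 7554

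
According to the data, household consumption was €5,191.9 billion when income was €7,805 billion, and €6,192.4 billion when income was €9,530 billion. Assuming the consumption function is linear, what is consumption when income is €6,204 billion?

MPC = (6192.4 − 5191.9)/(9530 − 7805) = 1000.5/1725 = 0.58
a = 5191.9 − 0.58(7805) = 5191.9 − 4526.9 = 665
C = 665 + 0.58(6204) = 665 + 3598.32 = 4263.32

C = 4263.32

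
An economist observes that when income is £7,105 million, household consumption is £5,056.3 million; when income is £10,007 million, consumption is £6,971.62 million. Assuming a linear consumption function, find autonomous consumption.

MPC = ΔC/ΔY = (6971.62 − 5056.3)/(10007 − 7105) = 1915.32/2902 = 0.66
a = C − MPC·Y = 5056.3 − 0.66(7105) = 5056.3 − 4689.3 = 367

a = 367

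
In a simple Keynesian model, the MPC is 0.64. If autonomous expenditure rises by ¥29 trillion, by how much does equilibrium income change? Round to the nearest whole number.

ΔY ≈ 81

The multiplier is 1/(1 − MPC) = 1/0.36.
ΔY = 29/0.36 = 80.56 ≈ 81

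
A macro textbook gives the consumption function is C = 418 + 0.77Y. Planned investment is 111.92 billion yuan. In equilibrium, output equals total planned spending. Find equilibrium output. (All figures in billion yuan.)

Y = 2304

Y = C + I = 418 + 0.77Y + 111.92
Y − 0.77Y = 529.92
0.23Y = 529.92, so Y = 529.92/0.23 = 2304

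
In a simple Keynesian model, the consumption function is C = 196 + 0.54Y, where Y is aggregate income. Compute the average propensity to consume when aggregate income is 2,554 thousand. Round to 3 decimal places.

C = 196 + 0.54(2554) = 1575.16
APC = C/Y = 1575.16/2554 = 0.617

APC = 0.617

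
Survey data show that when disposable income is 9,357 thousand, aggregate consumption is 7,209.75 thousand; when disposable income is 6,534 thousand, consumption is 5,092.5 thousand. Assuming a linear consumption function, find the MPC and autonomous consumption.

MPC = ΔC/ΔY = (7209.75 − 5092.5)/(9357 − 6534) = 2117.25/2823 = 0.75
a = C − MPC·Y = 5092.5 − 0.75(6534) = 5092.5 − 4900.5 = 192

MPC = 0.75; a = 192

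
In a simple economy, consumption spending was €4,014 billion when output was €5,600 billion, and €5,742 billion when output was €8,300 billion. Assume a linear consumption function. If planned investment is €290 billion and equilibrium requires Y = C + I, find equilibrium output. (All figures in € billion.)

MPC = (5742 − 4014)/(8300 − 5600) = 1728/2700 = 0.64
a = 4014 − 0.64(5600) = 430
Equilibrium: Y = 430 + 0.64Y + 290
0.36Y = 720, so Y = 720/0.36 = 2000

Y = 2000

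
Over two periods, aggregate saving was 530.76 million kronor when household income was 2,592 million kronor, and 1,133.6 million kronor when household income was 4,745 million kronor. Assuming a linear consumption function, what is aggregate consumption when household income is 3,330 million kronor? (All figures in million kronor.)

C = 2592.6

MPS = ΔS/ΔY = (1133.6 − 530.76)/(4745 − 2592) = 602.84/2153 = 0.28
MPC = 1 − MPS = 0.72
Autonomous saving = 530.76 − 0.28(2592) = -195, so a = 195
C = 195 + 0.72(3330) = 195 + 2397.6 = 2592.6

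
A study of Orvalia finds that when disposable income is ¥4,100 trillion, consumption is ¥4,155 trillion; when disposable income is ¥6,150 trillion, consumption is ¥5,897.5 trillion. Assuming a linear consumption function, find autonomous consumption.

a = 670

MPC = ΔC/ΔY = (5897.5 − 4155)/(6150 − 4100) = 1742.5/2050 = 0.85
a = C − MPC·Y = 4155 − 0.85(4100) = 4155 − 3485 = 670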